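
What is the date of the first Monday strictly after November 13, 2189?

Nov 13, 2189 is a Friday.
From Friday to the next Monday is 3 days.
Nov 13, 2189 + 3 = Nov 16, 2189.

November 16, 2189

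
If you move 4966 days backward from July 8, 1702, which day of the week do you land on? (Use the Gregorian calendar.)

Jul 8, 1702 is a Saturday.
4966 mod 7 = 3, so 4966 days before a Saturday is Saturday − 3 = Wednesday.

Wednesday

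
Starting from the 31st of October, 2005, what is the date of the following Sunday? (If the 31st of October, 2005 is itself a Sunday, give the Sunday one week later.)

November 6, 2005

Oct 31, 2005 is a Monday.
From Monday to the next Sunday is 6 days.
Oct 31, 2005 + 6 = Nov 6, 2005.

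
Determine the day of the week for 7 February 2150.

Doomsday rule: the anchor day for the 2100s is Sunday. For year 50: 50÷12 = 4 r 2, and 2÷4 = 0, so 4+2+0 = 6.
Sunday + 6 ≡ Saturday — that's 2150's doomsday.
In February the doomsday date is Feb 28 (2150 is not a leap year).
Feb 7 is 21 days before Feb 28; 21 mod 7 = 0, so Saturday − 0 = Saturday.

Saturday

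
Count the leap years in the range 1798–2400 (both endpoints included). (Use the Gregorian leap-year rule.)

146

Multiples of 4 in [1798,2400]: 151.
Of those, multiples of 100: 7 (not leap unless ÷400).
Multiples of 400: 2.
Leap years = 151 − 7 + 2 = 146.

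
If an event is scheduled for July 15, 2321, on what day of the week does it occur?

Doomsday rule: the anchor day for the 2300s is Wednesday. For year 21: 21÷12 = 1 r 9, and 9÷4 = 2, so 1+9+2 = 12.
Wednesday + 12 ≡ Monday — that's 2321's doomsday.
In July the doomsday date is Jul 11.
Jul 15 is 4 days after Jul 11; 4 mod 7 = 4, so Monday + 4 = Friday.

Friday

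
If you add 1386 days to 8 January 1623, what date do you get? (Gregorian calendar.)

+365 (one year) → Jan 8, 1624 (1021 left).
+366 (one year; includes Feb 29, 1624) → Jan 8, 1625 (655 left).
+365 (one year) → Jan 8, 1626 (290 left).
Jan has 31 days: +24 → Feb 1, 1626 (266 left).
Feb has 28 days: +28 → Mar 1, 1626 (238 left).
Mar has 31 days: +31 → Apr 1, 1626 (207 left).
Apr has 30 days: +30 → May 1, 1626 (177 left).
May has 31 days: +31 → Jun 1, 1626 (146 left).
Jun has 30 days: +30 → Jul 1, 1626 (116 left).
Jul has 31 days: +31 → Aug 1, 1626 (85 left).
Aug has 31 days: +31 → Sep 1, 1626 (54 left).
Sep has 30 days: +30 → Oct 1, 1626 (24 left).
+24 → Oct 25, 1626.

October 25, 1626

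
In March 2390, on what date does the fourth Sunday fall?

March 1, 2390 is a Thursday.
The first Sunday is therefore March 4 (3 days later).
The fourth Sunday is 4 + 3×7 = March 25.

March 25, 2390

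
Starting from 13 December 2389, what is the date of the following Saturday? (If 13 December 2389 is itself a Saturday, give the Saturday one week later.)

Dec 13, 2389 is a Wednesday.
From Wednesday to the next Saturday is 3 days.
Dec 13, 2389 + 3 = Dec 16, 2389.

December 16, 2389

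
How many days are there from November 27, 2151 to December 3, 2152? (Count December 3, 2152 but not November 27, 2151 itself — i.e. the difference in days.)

372

Nov 27, 2151 → Dec 27, 2151: 30 days (November has 30).
Dec 27, 2151 → Jan 27, 2152: 31 days (December has 31).
Jan 27, 2152 → Feb 27, 2152: 31 days (January has 31).
Feb 27, 2152 → Mar 27, 2152: 29 days (February has 29).
Mar 27, 2152 → Apr 27, 2152: 31 days (March has 31).
Apr 27, 2152 → May 27, 2152: 30 days (April has 30).
May 27, 2152 → Jun 27, 2152: 31 days (May has 31).
Jun 27, 2152 → Jul 27, 2152: 30 days (June has 30).
Jul 27, 2152 → Aug 27, 2152: 31 days (July has 31).
Aug 27, 2152 → Sep 27, 2152: 31 days (August has 31).
Sep 27, 2152 → Oct 27, 2152: 30 days (September has 30).
Oct 27, 2152 → Nov 27, 2152: 31 days (October has 31).
Nov 27, 2152 → Dec 3, 2152: 6 days.
Total: 372 days.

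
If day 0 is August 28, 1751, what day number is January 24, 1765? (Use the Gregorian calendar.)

Aug 28, 1751 → Aug 28, 1752: 366 days (Feb 29, 1752 is in that span).
Aug 28, 1752 → Aug 28, 1753: 365 days.
Aug 28, 1753 → Aug 28, 1754: 365 days.
Aug 28, 1754 → Aug 28, 1755: 365 days.
Aug 28, 1755 → Aug 28, 1756: 366 days (Feb 29, 1756 is in that span).
Aug 28, 1756 → Aug 28, 1757: 365 days.
Aug 28, 1757 → Aug 28, 1758: 365 days.
Aug 28, 1758 → Aug 28, 1759: 365 days.
Aug 28, 1759 → Aug 28, 1760: 366 days (Feb 29, 1760 is in that span).
Aug 28, 1760 → Aug 28, 1761: 365 days.
Aug 28, 1761 → Aug 28, 1762: 365 days.
Aug 28, 1762 → Aug 28, 1763: 365 days.
Aug 28, 1763 → Aug 28, 1764: 366 days (Feb 29, 1764 is in that span).
Aug 28, 1764 → Sep 28, 1764: 31 days (August has 31).
Sep 28, 1764 → Oct 28, 1764: 30 days (September has 30).
Oct 28, 1764 → Nov 28, 1764: 31 days (October has 31).
Nov 28, 1764 → Dec 28, 1764: 30 days (November has 30).
Dec 28, 1764 → Jan 24, 1765: 27 days.
Total: 4898 days.

4898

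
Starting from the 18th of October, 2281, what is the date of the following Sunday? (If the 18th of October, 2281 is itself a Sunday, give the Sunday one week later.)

October 23, 2281

Oct 18, 2281 is a Tuesday.
From Tuesday to the next Sunday is 5 days.
Oct 18, 2281 + 5 = Oct 23, 2281.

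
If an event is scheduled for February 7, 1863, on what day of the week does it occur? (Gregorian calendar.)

Saturday

Doomsday rule: the anchor day for the 1800s is Friday. For year 63: 63÷12 = 5 r 3, and 3÷4 = 0, so 5+3+0 = 8.
Friday + 8 ≡ Saturday — that's 1863's doomsday.
In February the doomsday date is Feb 28 (1863 is not a leap year).
Feb 7 is 21 days before Feb 28; 21 mod 7 = 0, so Saturday − 0 = Saturday.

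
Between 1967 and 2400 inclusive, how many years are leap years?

Multiples of 4 in [1967,2400]: 109.
Of those, multiples of 100: 5 (not leap unless ÷400).
Multiples of 400: 2.
Leap years = 109 − 5 + 2 = 106.

106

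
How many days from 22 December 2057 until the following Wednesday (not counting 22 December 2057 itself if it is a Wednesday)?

4

Dec 22, 2057 is a Saturday.
From Saturday to the next Wednesday is 4 days.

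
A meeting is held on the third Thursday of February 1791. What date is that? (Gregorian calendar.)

February 17, 1791

February 1, 1791 is a Tuesday.
The first Thursday is therefore February 3 (2 days later).
The third Thursday is 3 + 2×7 = February 17.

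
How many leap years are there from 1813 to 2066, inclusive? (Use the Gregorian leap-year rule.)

62

Multiples of 4 in [1813,2066]: 63.
Of those, multiples of 100: 2 (not leap unless ÷400).
Multiples of 400: 1.
Leap years = 63 − 2 + 1 = 62.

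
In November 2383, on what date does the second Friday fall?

November 1, 2383 is a Tuesday.
The first Friday is therefore November 4 (3 days later).
The second Friday is 4 + 1×7 = November 11.

November 11, 2383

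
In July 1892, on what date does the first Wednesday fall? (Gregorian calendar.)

July 6, 1892

July 1, 1892 is a Friday.
The first Wednesday is therefore July 6 (5 days later).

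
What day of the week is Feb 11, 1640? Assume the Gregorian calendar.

Doomsday rule: the anchor day for the 1600s is Tuesday. For year 40: 40÷12 = 3 r 4, and 4÷4 = 1, so 3+4+1 = 8.
Tuesday + 8 ≡ Wednesday — that's 1640's doomsday.
In February the doomsday date is Feb 29 (1640 is a leap year (divisible by 4)).
Feb 11 is 18 days before Feb 29; 18 mod 7 = 4, so Wednesday − 4 = Saturday.

Saturday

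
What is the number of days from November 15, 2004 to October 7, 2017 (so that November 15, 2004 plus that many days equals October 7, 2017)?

4709

Nov 15, 2004 → Nov 15, 2005: 365 days.
Nov 15, 2005 → Nov 15, 2006: 365 days.
Nov 15, 2006 → Nov 15, 2007: 365 days.
Nov 15, 2007 → Nov 15, 2008: 366 days (Feb 29, 2008 is in that span).
Nov 15, 2008 → Nov 15, 2009: 365 days.
Nov 15, 2009 → Nov 15, 2010: 365 days.
Nov 15, 2010 → Nov 15, 2011: 365 days.
Nov 15, 2011 → Nov 15, 2012: 366 days (Feb 29, 2012 is in that span).
Nov 15, 2012 → Nov 15, 2013: 365 days.
Nov 15, 2013 → Nov 15, 2014: 365 days.
Nov 15, 2014 → Nov 15, 2015: 365 days.
Nov 15, 2015 → Nov 15, 2016: 366 days (Feb 29, 2016 is in that span).
Nov 15, 2016 → Dec 15, 2016: 30 days (November has 30).
Dec 15, 2016 → Jan 15, 2017: 31 days (December has 31).
Jan 15, 2017 → Feb 15, 2017: 31 days (January has 31).
Feb 15, 2017 → Mar 15, 2017: 28 days (February has 28).
Mar 15, 2017 → Apr 15, 2017: 31 days (March has 31).
Apr 15, 2017 → May 15, 2017: 30 days (April has 30).
May 15, 2017 → Jun 15, 2017: 31 days (May has 31).
Jun 15, 2017 → Jul 15, 2017: 30 days (June has 30).
Jul 15, 2017 → Aug 15, 2017: 31 days (July has 31).
Aug 15, 2017 → Sep 15, 2017: 31 days (August has 31).
Sep 15, 2017 → Oct 7, 2017: 22 days.
Total: 4709 days.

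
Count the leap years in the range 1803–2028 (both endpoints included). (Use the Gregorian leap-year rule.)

56

Multiples of 4 in [1803,2028]: 57.
Of those, multiples of 100: 2 (not leap unless ÷400).
Multiples of 400: 1.
Leap years = 57 − 2 + 1 = 56.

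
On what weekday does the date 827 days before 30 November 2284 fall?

Saturday

Nov 30, 2284 is a Sunday.
827 mod 7 = 1, so 827 days before a Sunday is Sunday − 1 = Saturday.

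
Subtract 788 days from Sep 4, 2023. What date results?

−365 (one year) → Sep 4, 2022 (423 left).
−365 (one year) → Sep 4, 2021 (58 left).
−4 → Aug 31, 2021 (end of Aug, 31 days; 54 left).
−31 → Jul 31, 2021 (end of Jul, 31 days; 23 left).
−23 → Jul 8, 2021.

July 8, 2021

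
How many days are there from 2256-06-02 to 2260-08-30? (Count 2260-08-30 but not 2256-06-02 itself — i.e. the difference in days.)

Jun 2, 2256 → Jun 2, 2257: 365 days.
Jun 2, 2257 → Jun 2, 2258: 365 days.
Jun 2, 2258 → Jun 2, 2259: 365 days.
Jun 2, 2259 → Jun 2, 2260: 366 days (Feb 29, 2260 is in that span).
Jun 2, 2260 → Jul 2, 2260: 30 days (June has 30).
Jul 2, 2260 → Aug 2, 2260: 31 days (July has 31).
Aug 2, 2260 → Aug 30, 2260: 28 days.
Total: 1550 days.

1550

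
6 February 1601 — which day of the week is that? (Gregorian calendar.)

Doomsday rule: the anchor day for the 1600s is Tuesday. For year 01: 1÷12 = 0 r 1, and 1÷4 = 0, so 0+1+0 = 1.
Tuesday + 1 ≡ Wednesday — that's 1601's doomsday.
In February the doomsday date is Feb 28 (1601 is not a leap year).
Feb 6 is 22 days before Feb 28; 22 mod 7 = 1, so Wednesday − 1 = Tuesday.

Tuesday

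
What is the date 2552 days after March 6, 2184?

March 2, 2191

+365 (one year) → Mar 6, 2185 (2187 left).
+365 (one year) → Mar 6, 2186 (1822 left).
+365 (one year) → Mar 6, 2187 (1457 left).
+366 (one year; includes Feb 29, 2188) → Mar 6, 2188 (1091 left).
+365 (one year) → Mar 6, 2189 (726 left).
+365 (one year) → Mar 6, 2190 (361 left).
Mar has 31 days: +26 → Apr 1, 2190 (335 left).
Apr has 30 days: +30 → May 1, 2190 (305 left).
May has 31 days: +31 → Jun 1, 2190 (274 left).
Jun has 30 days: +30 → Jul 1, 2190 (244 left).
Jul has 31 days: +31 → Aug 1, 2190 (213 left).
Aug has 31 days: +31 → Sep 1, 2190 (182 left).
Sep has 30 days: +30 → Oct 1, 2190 (152 left).
Oct has 31 days: +31 → Nov 1, 2190 (121 left).
Nov has 30 days: +30 → Dec 1, 2190 (91 left).
Dec has 31 days: +31 → Jan 1, 2191 (60 left).
Jan has 31 days: +31 → Feb 1, 2191 (29 left).
Feb has 28 days: +28 → Mar 1, 2191 (1 left).
+1 → Mar 2, 2191.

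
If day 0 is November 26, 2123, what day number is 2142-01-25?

Nov 26, 2123 → Nov 26, 2124: 366 days (Feb 29, 2124 is in that span).
Nov 26, 2124 → Nov 26, 2125: 365 days.
Nov 26, 2125 → Nov 26, 2126: 365 days.
Nov 26, 2126 → Nov 26, 2127: 365 days.
Nov 26, 2127 → Nov 26, 2128: 366 days (Feb 29, 2128 is in that span).
Nov 26, 2128 → Nov 26, 2129: 365 days.
Nov 26, 2129 → Nov 26, 2130: 365 days.
Nov 26, 2130 → Nov 26, 2131: 365 days.
Nov 26, 2131 → Nov 26, 2132: 366 days (Feb 29, 2132 is in that span).
Nov 26, 2132 → Nov 26, 2133: 365 days.
Nov 26, 2133 → Nov 26, 2134: 365 days.
Nov 26, 2134 → Nov 26, 2135: 365 days.
Nov 26, 2135 → Nov 26, 2136: 366 days (Feb 29, 2136 is in that span).
Nov 26, 2136 → Nov 26, 2137: 365 days.
Nov 26, 2137 → Nov 26, 2138: 365 days.
Nov 26, 2138 → Nov 26, 2139: 365 days.
Nov 26, 2139 → Nov 26, 2140: 366 days (Feb 29, 2140 is in that span).
Nov 26, 2140 → Nov 26, 2141: 365 days.
Nov 26, 2141 → Dec 26, 2141: 30 days (November has 30).
Dec 26, 2141 → Jan 25, 2142: 30 days.
Total: 6635 days.

6635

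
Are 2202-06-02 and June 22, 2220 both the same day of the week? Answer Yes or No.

No

From Jun 2, 2202 to Jun 22, 2220 is 6595 days.
6595 mod 7 = 1, so they are different weekdays.
(Jun 2, 2202 is a Wednesday; Jun 22, 2220 is a Thursday.)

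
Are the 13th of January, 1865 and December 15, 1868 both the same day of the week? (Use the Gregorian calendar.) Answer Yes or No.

No

From Jan 13, 1865 to Dec 15, 1868 is 1432 days.
1432 mod 7 = 4, so they are different weekdays.
(Jan 13, 1865 is a Friday; Dec 15, 1868 is a Tuesday.)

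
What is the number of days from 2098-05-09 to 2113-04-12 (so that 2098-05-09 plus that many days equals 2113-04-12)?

5451

May 9, 2098 → May 9, 2099: 365 days.
May 9, 2099 → May 9, 2100: 365 days.
May 9, 2100 → May 9, 2101: 365 days.
May 9, 2101 → May 9, 2102: 365 days.
May 9, 2102 → May 9, 2103: 365 days.
May 9, 2103 → May 9, 2104: 366 days (Feb 29, 2104 is in that span).
May 9, 2104 → May 9, 2105: 365 days.
May 9, 2105 → May 9, 2106: 365 days.
May 9, 2106 → May 9, 2107: 365 days.
May 9, 2107 → May 9, 2108: 366 days (Feb 29, 2108 is in that span).
May 9, 2108 → May 9, 2109: 365 days.
May 9, 2109 → May 9, 2110: 365 days.
May 9, 2110 → May 9, 2111: 365 days.
May 9, 2111 → May 9, 2112: 366 days (Feb 29, 2112 is in that span).
May 9, 2112 → Jun 9, 2112: 31 days (May has 31).
Jun 9, 2112 → Jul 9, 2112: 30 days (June has 30).
Jul 9, 2112 → Aug 9, 2112: 31 days (July has 31).
Aug 9, 2112 → Sep 9, 2112: 31 days (August has 31).
Sep 9, 2112 → Oct 9, 2112: 30 days (September has 30).
Oct 9, 2112 → Nov 9, 2112: 31 days (October has 31).
Nov 9, 2112 → Dec 9, 2112: 30 days (November has 30).
Dec 9, 2112 → Jan 9, 2113: 31 days (December has 31).
Jan 9, 2113 → Feb 9, 2113: 31 days (January has 31).
Feb 9, 2113 → Mar 9, 2113: 28 days (February has 28).
Mar 9, 2113 → Apr 9, 2113: 31 days (March has 31).
Apr 9, 2113 → Apr 12, 2113: 3 days.
Total: 5451 days.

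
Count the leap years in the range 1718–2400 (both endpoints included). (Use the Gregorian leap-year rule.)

166

Multiples of 4 in [1718,2400]: 171.
Of those, multiples of 100: 7 (not leap unless ÷400).
Multiples of 400: 2.
Leap years = 171 − 7 + 2 = 166.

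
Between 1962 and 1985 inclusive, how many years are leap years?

Multiples of 4 in [1962,1985]: 6.
Of those, multiples of 100: 0 (not leap unless ÷400).
Multiples of 400: 0.
Leap years = 6 − 0 + 0 = 6.

6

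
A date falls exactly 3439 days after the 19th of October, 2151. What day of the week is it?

Oct 19, 2151 is a Tuesday.
3439 mod 7 = 2, so 3439 days after a Tuesday is Tuesday + 2 = Thursday.

Thursday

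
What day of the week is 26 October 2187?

Doomsday rule: the anchor day for the 2100s is Sunday. For year 87: 87÷12 = 7 r 3, and 3÷4 = 0, so 7+3+0 = 10.
Sunday + 10 ≡ Wednesday — that's 2187's doomsday.
In October the doomsday date is Oct 10.
Oct 26 is 16 days after Oct 10; 16 mod 7 = 2, so Wednesday + 2 = Friday.

Friday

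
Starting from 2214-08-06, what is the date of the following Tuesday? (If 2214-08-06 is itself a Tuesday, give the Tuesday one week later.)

August 9, 2214

Aug 6, 2214 is a Saturday.
From Saturday to the next Tuesday is 3 days.
Aug 6, 2214 + 3 = Aug 9, 2214.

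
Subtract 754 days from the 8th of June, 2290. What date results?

−365 (one year) → Jun 8, 2289 (389 left).
−8 → May 31, 2289 (end of May, 31 days; 381 left).
−31 → Apr 30, 2289 (end of Apr, 30 days; 350 left).
−30 → Mar 31, 2289 (end of Mar, 31 days; 320 left).
−31 → Feb 28, 2289 (end of Feb, 28 days; 289 left).
−28 → Jan 31, 2289 (end of Jan, 31 days; 261 left).
−31 → Dec 31, 2288 (end of Dec, 31 days; 230 left).
−31 → Nov 30, 2288 (end of Nov, 30 days; 199 left).
−30 → Oct 31, 2288 (end of Oct, 31 days; 169 left).
−31 → Sep 30, 2288 (end of Sep, 30 days; 138 left).
−30 → Aug 31, 2288 (end of Aug, 31 days; 108 left).
−31 → Jul 31, 2288 (end of Jul, 31 days; 77 left).
−31 → Jun 30, 2288 (end of Jun, 30 days; 46 left).
−30 → May 31, 2288 (end of May, 31 days; 16 left).
−16 → May 15, 2288.

May 15, 2288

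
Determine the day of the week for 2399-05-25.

Doomsday rule: the anchor day for the 2300s is Wednesday. For year 99: 99÷12 = 8 r 3, and 3÷4 = 0, so 8+3+0 = 11.
Wednesday + 11 ≡ Sunday — that's 2399's doomsday.
In May the doomsday date is May 9.
May 25 is 16 days after May 9; 16 mod 7 = 2, so Sunday + 2 = Tuesday.

Tuesday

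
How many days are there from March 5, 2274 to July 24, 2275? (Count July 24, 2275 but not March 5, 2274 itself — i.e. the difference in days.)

506

Mar 5, 2274 → Mar 5, 2275: 365 days.
Mar 5, 2275 → Apr 5, 2275: 31 days (March has 31).
Apr 5, 2275 → May 5, 2275: 30 days (April has 30).
May 5, 2275 → Jun 5, 2275: 31 days (May has 31).
Jun 5, 2275 → Jul 5, 2275: 30 days (June has 30).
Jul 5, 2275 → Jul 24, 2275: 19 days.
Total: 506 days.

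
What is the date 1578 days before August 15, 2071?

April 20, 2067

−365 (one year) → Aug 15, 2070 (1213 left).
−365 (one year) → Aug 15, 2069 (848 left).
−365 (one year) → Aug 15, 2068 (483 left).
−366 (one year; includes Feb 29, 2068) → Aug 15, 2067 (117 left).
−15 → Jul 31, 2067 (end of Jul, 31 days; 102 left).
−31 → Jun 30, 2067 (end of Jun, 30 days; 71 left).
−30 → May 31, 2067 (end of May, 31 days; 41 left).
−31 → Apr 30, 2067 (end of Apr, 30 days; 10 left).
−10 → Apr 20, 2067.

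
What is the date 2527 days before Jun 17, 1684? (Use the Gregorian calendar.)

−366 (one year; includes Feb 29, 1684) → Jun 17, 1683 (2161 left).
−365 (one year) → Jun 17, 1682 (1796 left).
−365 (one year) → Jun 17, 1681 (1431 left).
−365 (one year) → Jun 17, 1680 (1066 left).
−366 (one year; includes Feb 29, 1680) → Jun 17, 1679 (700 left).
−365 (one year) → Jun 17, 1678 (335 left).
−17 → May 31, 1678 (end of May, 31 days; 318 left).
−31 → Apr 30, 1678 (end of Apr, 30 days; 287 left).
−30 → Mar 31, 1678 (end of Mar, 31 days; 257 left).
−31 → Feb 28, 1678 (end of Feb, 28 days; 226 left).
−28 → Jan 31, 1678 (end of Jan, 31 days; 198 left).
−31 → Dec 31, 1677 (end of Dec, 31 days; 167 left).
−31 → Nov 30, 1677 (end of Nov, 30 days; 136 left).
−30 → Oct 31, 1677 (end of Oct, 31 days; 106 left).
−31 → Sep 30, 1677 (end of Sep, 30 days; 75 left).
−30 → Aug 31, 1677 (end of Aug, 31 days; 45 left).
−31 → Jul 31, 1677 (end of Jul, 31 days; 14 left).
−14 → Jul 17, 1677.

July 17, 1677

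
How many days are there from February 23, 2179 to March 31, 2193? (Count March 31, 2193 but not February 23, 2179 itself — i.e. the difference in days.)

5150

Feb 23, 2179 → Feb 23, 2180: 365 days.
Feb 23, 2180 → Feb 23, 2181: 366 days (Feb 29, 2180 is in that span).
Feb 23, 2181 → Feb 23, 2182: 365 days.
Feb 23, 2182 → Feb 23, 2183: 365 days.
Feb 23, 2183 → Feb 23, 2184: 365 days.
Feb 23, 2184 → Feb 23, 2185: 366 days (Feb 29, 2184 is in that span).
Feb 23, 2185 → Feb 23, 2186: 365 days.
Feb 23, 2186 → Feb 23, 2187: 365 days.
Feb 23, 2187 → Feb 23, 2188: 365 days.
Feb 23, 2188 → Feb 23, 2189: 366 days (Feb 29, 2188 is in that span).
Feb 23, 2189 → Feb 23, 2190: 365 days.
Feb 23, 2190 → Feb 23, 2191: 365 days.
Feb 23, 2191 → Feb 23, 2192: 365 days.
Feb 23, 2192 → Feb 23, 2193: 366 days (Feb 29, 2192 is in that span).
Feb 23, 2193 → Mar 23, 2193: 28 days (February has 28).
Mar 23, 2193 → Mar 31, 2193: 8 days.
Total: 5150 days.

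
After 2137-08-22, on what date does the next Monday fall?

August 26, 2137

Aug 22, 2137 is a Thursday.
From Thursday to the next Monday is 4 days.
Aug 22, 2137 + 4 = Aug 26, 2137.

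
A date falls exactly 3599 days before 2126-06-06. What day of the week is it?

First find the weekday of Jun 6, 2126. Doomsday rule: the anchor day for the 2100s is Sunday. For year 26: 26÷12 = 2 r 2, and 2÷4 = 0, so 2+2+0 = 4.
Sunday + 4 ≡ Thursday — that's 2126's doomsday.
In June the doomsday date is Jun 6.
Jun 6 is the doomsday itself: Thursday.
3599 mod 7 = 1, so 3599 days before a Thursday is Thursday − 1 = Wednesday.

Wednesday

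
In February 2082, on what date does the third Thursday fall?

February 1, 2082 is a Sunday.
The first Thursday is therefore February 5 (4 days later).
The third Thursday is 5 + 2×7 = February 19.

February 19, 2082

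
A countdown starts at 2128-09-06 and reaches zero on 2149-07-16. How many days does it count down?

7618

Sep 6, 2128 → Sep 6, 2129: 365 days.
Sep 6, 2129 → Sep 6, 2130: 365 days.
Sep 6, 2130 → Sep 6, 2131: 365 days.
Sep 6, 2131 → Sep 6, 2132: 366 days (Feb 29, 2132 is in that span).
Sep 6, 2132 → Sep 6, 2133: 365 days.
Sep 6, 2133 → Sep 6, 2134: 365 days.
Sep 6, 2134 → Sep 6, 2135: 365 days.
Sep 6, 2135 → Sep 6, 2136: 366 days (Feb 29, 2136 is in that span).
Sep 6, 2136 → Sep 6, 2137: 365 days.
Sep 6, 2137 → Sep 6, 2138: 365 days.
Sep 6, 2138 → Sep 6, 2139: 365 days.
Sep 6, 2139 → Sep 6, 2140: 366 days (Feb 29, 2140 is in that span).
Sep 6, 2140 → Sep 6, 2141: 365 days.
Sep 6, 2141 → Sep 6, 2142: 365 days.
Sep 6, 2142 → Sep 6, 2143: 365 days.
Sep 6, 2143 → Sep 6, 2144: 366 days (Feb 29, 2144 is in that span).
Sep 6, 2144 → Sep 6, 2145: 365 days.
Sep 6, 2145 → Sep 6, 2146: 365 days.
Sep 6, 2146 → Sep 6, 2147: 365 days.
Sep 6, 2147 → Sep 6, 2148: 366 days (Feb 29, 2148 is in that span).
Sep 6, 2148 → Oct 6, 2148: 30 days (September has 30).
Oct 6, 2148 → Nov 6, 2148: 31 days (October has 31).
Nov 6, 2148 → Dec 6, 2148: 30 days (November has 30).
Dec 6, 2148 → Jan 6, 2149: 31 days (December has 31).
Jan 6, 2149 → Feb 6, 2149: 31 days (January has 31).
Feb 6, 2149 → Mar 6, 2149: 28 days (February has 28).
Mar 6, 2149 → Apr 6, 2149: 31 days (March has 31).
Apr 6, 2149 → May 6, 2149: 30 days (April has 30).
May 6, 2149 → Jun 6, 2149: 31 days (May has 31).
Jun 6, 2149 → Jul 6, 2149: 30 days (June has 30).
Jul 6, 2149 → Jul 16, 2149: 10 days.
Total: 7618 days.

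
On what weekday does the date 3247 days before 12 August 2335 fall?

Tuesday

Aug 12, 2335 is a Monday.
3247 mod 7 = 6, so 3247 days before a Monday is Monday − 6 = Tuesday.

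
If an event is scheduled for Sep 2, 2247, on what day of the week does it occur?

Thursday

Doomsday rule: the anchor day for the 2200s is Friday. For year 47: 47÷12 = 3 r 11, and 11÷4 = 2, so 3+11+2 = 16.
Friday + 16 ≡ Sunday — that's 2247's doomsday.
In September the doomsday date is Sep 5.
Sep 2 is 3 days before Sep 5; 3 mod 7 = 3, so Sunday − 3 = Thursday.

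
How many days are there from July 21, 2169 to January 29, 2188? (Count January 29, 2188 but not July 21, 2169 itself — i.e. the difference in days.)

Jul 21, 2169 → Jul 21, 2170: 365 days.
Jul 21, 2170 → Jul 21, 2171: 365 days.
Jul 21, 2171 → Jul 21, 2172: 366 days (Feb 29, 2172 is in that span).
Jul 21, 2172 → Jul 21, 2173: 365 days.
Jul 21, 2173 → Jul 21, 2174: 365 days.
Jul 21, 2174 → Jul 21, 2175: 365 days.
Jul 21, 2175 → Jul 21, 2176: 366 days (Feb 29, 2176 is in that span).
Jul 21, 2176 → Jul 21, 2177: 365 days.
Jul 21, 2177 → Jul 21, 2178: 365 days.
Jul 21, 2178 → Jul 21, 2179: 365 days.
Jul 21, 2179 → Jul 21, 2180: 366 days (Feb 29, 2180 is in that span).
Jul 21, 2180 → Jul 21, 2181: 365 days.
Jul 21, 2181 → Jul 21, 2182: 365 days.
Jul 21, 2182 → Jul 21, 2183: 365 days.
Jul 21, 2183 → Jul 21, 2184: 366 days (Feb 29, 2184 is in that span).
Jul 21, 2184 → Jul 21, 2185: 365 days.
Jul 21, 2185 → Jul 21, 2186: 365 days.
Jul 21, 2186 → Jul 21, 2187: 365 days.
Jul 21, 2187 → Aug 21, 2187: 31 days (July has 31).
Aug 21, 2187 → Sep 21, 2187: 31 days (August has 31).
Sep 21, 2187 → Oct 21, 2187: 30 days (September has 30).
Oct 21, 2187 → Nov 21, 2187: 31 days (October has 31).
Nov 21, 2187 → Dec 21, 2187: 30 days (November has 30).
Dec 21, 2187 → Jan 21, 2188: 31 days (December has 31).
Jan 21, 2188 → Jan 29, 2188: 8 days.
Total: 6766 days.

6766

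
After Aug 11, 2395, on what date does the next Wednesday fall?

August 16, 2395

Aug 11, 2395 is a Friday.
From Friday to the next Wednesday is 5 days.
Aug 11, 2395 + 5 = Aug 16, 2395.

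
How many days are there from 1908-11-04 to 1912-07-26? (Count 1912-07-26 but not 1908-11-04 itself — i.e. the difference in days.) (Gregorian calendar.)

1360

Nov 4, 1908 → Nov 4, 1909: 365 days.
Nov 4, 1909 → Nov 4, 1910: 365 days.
Nov 4, 1910 → Nov 4, 1911: 365 days.
Nov 4, 1911 → Dec 4, 1911: 30 days (November has 30).
Dec 4, 1911 → Jan 4, 1912: 31 days (December has 31).
Jan 4, 1912 → Feb 4, 1912: 31 days (January has 31).
Feb 4, 1912 → Mar 4, 1912: 29 days (February has 29).
Mar 4, 1912 → Apr 4, 1912: 31 days (March has 31).
Apr 4, 1912 → May 4, 1912: 30 days (April has 30).
May 4, 1912 → Jun 4, 1912: 31 days (May has 31).
Jun 4, 1912 → Jul 4, 1912: 30 days (June has 30).
Jul 4, 1912 → Jul 26, 1912: 22 days.
Total: 1360 days.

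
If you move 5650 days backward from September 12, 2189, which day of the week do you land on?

Friday

First find the weekday of Sep 12, 2189. Doomsday rule: the anchor day for the 2100s is Sunday. For year 89: 89÷12 = 7 r 5, and 5÷4 = 1, so 7+5+1 = 13.
Sunday + 13 ≡ Saturday — that's 2189's doomsday.
In September the doomsday date is Sep 5.
Sep 12 is 7 days after Sep 5; 7 mod 7 = 0, so Saturday + 0 = Saturday.
5650 mod 7 = 1, so 5650 days before a Saturday is Saturday − 1 = Friday.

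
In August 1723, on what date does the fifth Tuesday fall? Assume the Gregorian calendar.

August 31, 1723

August 1, 1723 is a Sunday.
The first Tuesday is therefore August 3 (2 days later).
The fifth Tuesday is 3 + 4×7 = August 31.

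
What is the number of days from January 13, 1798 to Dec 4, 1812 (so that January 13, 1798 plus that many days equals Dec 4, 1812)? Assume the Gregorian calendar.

5438

Jan 13, 1798 → Jan 13, 1799: 365 days.
Jan 13, 1799 → Jan 13, 1800: 365 days.
Jan 13, 1800 → Jan 13, 1801: 365 days.
Jan 13, 1801 → Jan 13, 1802: 365 days.
Jan 13, 1802 → Jan 13, 1803: 365 days.
Jan 13, 1803 → Jan 13, 1804: 365 days.
Jan 13, 1804 → Jan 13, 1805: 366 days (Feb 29, 1804 is in that span).
Jan 13, 1805 → Jan 13, 1806: 365 days.
Jan 13, 1806 → Jan 13, 1807: 365 days.
Jan 13, 1807 → Jan 13, 1808: 365 days.
Jan 13, 1808 → Jan 13, 1809: 366 days (Feb 29, 1808 is in that span).
Jan 13, 1809 → Jan 13, 1810: 365 days.
Jan 13, 1810 → Jan 13, 1811: 365 days.
Jan 13, 1811 → Jan 13, 1812: 365 days.
Jan 13, 1812 → Feb 13, 1812: 31 days (January has 31).
Feb 13, 1812 → Mar 13, 1812: 29 days (February has 29).
Mar 13, 1812 → Apr 13, 1812: 31 days (March has 31).
Apr 13, 1812 → May 13, 1812: 30 days (April has 30).
May 13, 1812 → Jun 13, 1812: 31 days (May has 31).
Jun 13, 1812 → Jul 13, 1812: 30 days (June has 30).
Jul 13, 1812 → Aug 13, 1812: 31 days (July has 31).
Aug 13, 1812 → Sep 13, 1812: 31 days (August has 31).
Sep 13, 1812 → Oct 13, 1812: 30 days (September has 30).
Oct 13, 1812 → Nov 13, 1812: 31 days (October has 31).
Nov 13, 1812 → Dec 4, 1812: 21 days.
Total: 5438 days.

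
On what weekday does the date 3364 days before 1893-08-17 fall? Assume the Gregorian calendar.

First find the weekday of Aug 17, 1893. Doomsday rule: the anchor day for the 1800s is Friday. For year 93: 93÷12 = 7 r 9, and 9÷4 = 2, so 7+9+2 = 18.
Friday + 18 ≡ Tuesday — that's 1893's doomsday.
In August the doomsday date is Aug 8.
Aug 17 is 9 days after Aug 8; 9 mod 7 = 2, so Tuesday + 2 = Thursday.
3364 mod 7 = 4, so 3364 days before a Thursday is Thursday − 4 = Sunday.

Sunday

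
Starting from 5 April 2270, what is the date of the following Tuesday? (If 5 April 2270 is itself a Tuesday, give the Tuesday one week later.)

Apr 5, 2270 is a Tuesday.
From Tuesday to the next Tuesday is 7 days.
Apr 5, 2270 + 7 = Apr 12, 2270.

April 12, 2270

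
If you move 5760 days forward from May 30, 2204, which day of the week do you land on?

First find the weekday of May 30, 2204. Doomsday rule: the anchor day for the 2200s is Friday. For year 04: 4÷12 = 0 r 4, and 4÷4 = 1, so 0+4+1 = 5.
Friday + 5 ≡ Wednesday — that's 2204's doomsday.
In May the doomsday date is May 9.
May 30 is 21 days after May 9; 21 mod 7 = 0, so Wednesday + 0 = Wednesday.
5760 mod 7 = 6, so 5760 days after a Wednesday is Wednesday + 6 = Tuesday.

Tuesday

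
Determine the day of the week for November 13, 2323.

Doomsday rule: the anchor day for the 2300s is Wednesday. For year 23: 23÷12 = 1 r 11, and 11÷4 = 2, so 1+11+2 = 14.
Wednesday + 14 ≡ Wednesday — that's 2323's doomsday.
In November the doomsday date is Nov 7.
Nov 13 is 6 days after Nov 7; 6 mod 7 = 6, so Wednesday + 6 = Tuesday.

Tuesday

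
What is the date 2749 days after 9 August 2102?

+365 (one year) → Aug 9, 2103 (2384 left).
+366 (one year; includes Feb 29, 2104) → Aug 9, 2104 (2018 left).
+365 (one year) → Aug 9, 2105 (1653 left).
+365 (one year) → Aug 9, 2106 (1288 left).
+365 (one year) → Aug 9, 2107 (923 left).
+366 (one year; includes Feb 29, 2108) → Aug 9, 2108 (557 left).
+365 (one year) → Aug 9, 2109 (192 left).
Aug has 31 days: +23 → Sep 1, 2109 (169 left).
Sep has 30 days: +30 → Oct 1, 2109 (139 left).
Oct has 31 days: +31 → Nov 1, 2109 (108 left).
Nov has 30 days: +30 → Dec 1, 2109 (78 left).
Dec has 31 days: +31 → Jan 1, 2110 (47 left).
Jan has 31 days: +31 → Feb 1, 2110 (16 left).
+16 → Feb 17, 2110.

February 17, 2110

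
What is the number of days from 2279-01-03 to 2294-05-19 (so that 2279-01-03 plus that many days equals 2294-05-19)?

Jan 3, 2279 → Jan 3, 2280: 365 days.
Jan 3, 2280 → Jan 3, 2281: 366 days (Feb 29, 2280 is in that span).
Jan 3, 2281 → Jan 3, 2282: 365 days.
Jan 3, 2282 → Jan 3, 2283: 365 days.
Jan 3, 2283 → Jan 3, 2284: 365 days.
Jan 3, 2284 → Jan 3, 2285: 366 days (Feb 29, 2284 is in that span).
Jan 3, 2285 → Jan 3, 2286: 365 days.
Jan 3, 2286 → Jan 3, 2287: 365 days.
Jan 3, 2287 → Jan 3, 2288: 365 days.
Jan 3, 2288 → Jan 3, 2289: 366 days (Feb 29, 2288 is in that span).
Jan 3, 2289 → Jan 3, 2290: 365 days.
Jan 3, 2290 → Jan 3, 2291: 365 days.
Jan 3, 2291 → Jan 3, 2292: 365 days.
Jan 3, 2292 → Jan 3, 2293: 366 days (Feb 29, 2292 is in that span).
Jan 3, 2293 → Jan 3, 2294: 365 days.
Jan 3, 2294 → Feb 3, 2294: 31 days (January has 31).
Feb 3, 2294 → Mar 3, 2294: 28 days (February has 28).
Mar 3, 2294 → Apr 3, 2294: 31 days (March has 31).
Apr 3, 2294 → May 3, 2294: 30 days (April has 30).
May 3, 2294 → May 19, 2294: 16 days.
Total: 5615 days.

5615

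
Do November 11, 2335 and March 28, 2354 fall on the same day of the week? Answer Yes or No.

No

From Nov 11, 2335 to Mar 28, 2354 is 6712 days.
6712 mod 7 = 6, so they are different weekdays.
(Nov 11, 2335 is a Monday; Mar 28, 2354 is a Sunday.)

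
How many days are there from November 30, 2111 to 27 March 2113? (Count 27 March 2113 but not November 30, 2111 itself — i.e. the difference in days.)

Nov 30, 2111 → Nov 30, 2112: 366 days (Feb 29, 2112 is in that span).
Nov 30, 2112 → Dec 30, 2112: 30 days (November has 30).
Dec 30, 2112 → Jan 30, 2113: 31 days (December has 31).
Jan 30, 2113 → Feb 28, 2113: 29 days (January has 31).
Feb 28, 2113 → Mar 27, 2113: 27 days.
Total: 483 days.

483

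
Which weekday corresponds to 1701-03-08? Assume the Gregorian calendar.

Tuesday

Doomsday rule: the anchor day for the 1700s is Sunday. For year 01: 1÷12 = 0 r 1, and 1÷4 = 0, so 0+1+0 = 1.
Sunday + 1 ≡ Monday — that's 1701's doomsday.
In March the doomsday date is Mar 14.
Mar 8 is 6 days before Mar 14; 6 mod 7 = 6, so Monday − 6 = Tuesday.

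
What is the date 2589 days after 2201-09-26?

+365 (one year) → Sep 26, 2202 (2224 left).
+365 (one year) → Sep 26, 2203 (1859 left).
+366 (one year; includes Feb 29, 2204) → Sep 26, 2204 (1493 left).
+365 (one year) → Sep 26, 2205 (1128 left).
+365 (one year) → Sep 26, 2206 (763 left).
+365 (one year) → Sep 26, 2207 (398 left).
Sep has 30 days: +5 → Oct 1, 2207 (393 left).
Oct has 31 days: +31 → Nov 1, 2207 (362 left).
Nov has 30 days: +30 → Dec 1, 2207 (332 left).
Dec has 31 days: +31 → Jan 1, 2208 (301 left).
Jan has 31 days: +31 → Feb 1, 2208 (270 left).
Feb has 29 days: +29 → Mar 1, 2208 (241 left).
Mar has 31 days: +31 → Apr 1, 2208 (210 left).
Apr has 30 days: +30 → May 1, 2208 (180 left).
May has 31 days: +31 → Jun 1, 2208 (149 left).
Jun has 30 days: +30 → Jul 1, 2208 (119 left).
Jul has 31 days: +31 → Aug 1, 2208 (88 left).
Aug has 31 days: +31 → Sep 1, 2208 (57 left).
Sep has 30 days: +30 → Oct 1, 2208 (27 left).
+27 → Oct 28, 2208.

October 28, 2208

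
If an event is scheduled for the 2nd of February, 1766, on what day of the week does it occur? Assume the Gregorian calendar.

Doomsday rule: the anchor day for the 1700s is Sunday. For year 66: 66÷12 = 5 r 6, and 6÷4 = 1, so 5+6+1 = 12.
Sunday + 12 ≡ Friday — that's 1766's doomsday.
In February the doomsday date is Feb 28 (1766 is not a leap year).
Feb 2 is 26 days before Feb 28; 26 mod 7 = 5, so Friday − 5 = Sunday.

Sunday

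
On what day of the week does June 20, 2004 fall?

Doomsday rule: the anchor day for the 2000s is Tuesday. For year 04: 4÷12 = 0 r 4, and 4÷4 = 1, so 0+4+1 = 5.
Tuesday + 5 ≡ Sunday — that's 2004's doomsday.
In June the doomsday date is Jun 6.
Jun 20 is 14 days after Jun 6; 14 mod 7 = 0, so Sunday + 0 = Sunday.

Sunday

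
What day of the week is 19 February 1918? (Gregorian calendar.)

Doomsday rule: the anchor day for the 1900s is Wednesday. For year 18: 18÷12 = 1 r 6, and 6÷4 = 1, so 1+6+1 = 8.
Wednesday + 8 ≡ Thursday — that's 1918's doomsday.
In February the doomsday date is Feb 28 (1918 is not a leap year).
Feb 19 is 9 days before Feb 28; 9 mod 7 = 2, so Thursday − 2 = Tuesday.

Tuesday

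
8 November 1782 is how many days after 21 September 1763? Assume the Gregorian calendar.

6988

Sep 21, 1763 → Sep 21, 1764: 366 days (Feb 29, 1764 is in that span).
Sep 21, 1764 → Sep 21, 1765: 365 days.
Sep 21, 1765 → Sep 21, 1766: 365 days.
Sep 21, 1766 → Sep 21, 1767: 365 days.
Sep 21, 1767 → Sep 21, 1768: 366 days (Feb 29, 1768 is in that span).
Sep 21, 1768 → Sep 21, 1769: 365 days.
Sep 21, 1769 → Sep 21, 1770: 365 days.
Sep 21, 1770 → Sep 21, 1771: 365 days.
Sep 21, 1771 → Sep 21, 1772: 366 days (Feb 29, 1772 is in that span).
Sep 21, 1772 → Sep 21, 1773: 365 days.
Sep 21, 1773 → Sep 21, 1774: 365 days.
Sep 21, 1774 → Sep 21, 1775: 365 days.
Sep 21, 1775 → Sep 21, 1776: 366 days (Feb 29, 1776 is in that span).
Sep 21, 1776 → Sep 21, 1777: 365 days.
Sep 21, 1777 → Sep 21, 1778: 365 days.
Sep 21, 1778 → Sep 21, 1779: 365 days.
Sep 21, 1779 → Sep 21, 1780: 366 days (Feb 29, 1780 is in that span).
Sep 21, 1780 → Sep 21, 1781: 365 days.
Sep 21, 1781 → Sep 21, 1782: 365 days.
Sep 21, 1782 → Oct 21, 1782: 30 days (September has 30).
Oct 21, 1782 → Nov 8, 1782: 18 days.
Total: 6988 days.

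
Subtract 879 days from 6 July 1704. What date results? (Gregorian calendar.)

−366 (one year; includes Feb 29, 1704) → Jul 6, 1703 (513 left).
−365 (one year) → Jul 6, 1702 (148 left).
−6 → Jun 30, 1702 (end of Jun, 30 days; 142 left).
−30 → May 31, 1702 (end of May, 31 days; 112 left).
−31 → Apr 30, 1702 (end of Apr, 30 days; 81 left).
−30 → Mar 31, 1702 (end of Mar, 31 days; 51 left).
−31 → Feb 28, 1702 (end of Feb, 28 days; 20 left).
−20 → Feb 8, 1702.

February 8, 1702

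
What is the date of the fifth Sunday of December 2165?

December 29, 2165

December 1, 2165 is a Sunday.
The first Sunday is therefore December 1 (same day).
The fifth Sunday is 1 + 4×7 = December 29.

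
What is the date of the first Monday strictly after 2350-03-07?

Mar 7, 2350 is a Tuesday.
From Tuesday to the next Monday is 6 days.
Mar 7, 2350 + 6 = Mar 13, 2350.

March 13, 2350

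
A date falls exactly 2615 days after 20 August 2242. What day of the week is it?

Wednesday

First find the weekday of Aug 20, 2242. Doomsday rule: the anchor day for the 2200s is Friday. For year 42: 42÷12 = 3 r 6, and 6÷4 = 1, so 3+6+1 = 10.
Friday + 10 ≡ Monday — that's 2242's doomsday.
In August the doomsday date is Aug 8.
Aug 20 is 12 days after Aug 8; 12 mod 7 = 5, so Monday + 5 = Saturday.
2615 mod 7 = 4, so 2615 days after a Saturday is Saturday + 4 = Wednesday.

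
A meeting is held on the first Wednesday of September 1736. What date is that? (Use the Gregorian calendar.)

September 5, 1736

September 1, 1736 is a Saturday.
The first Wednesday is therefore September 5 (4 days later).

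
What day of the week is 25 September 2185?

Sunday

Doomsday rule: the anchor day for the 2100s is Sunday. For year 85: 85÷12 = 7 r 1, and 1÷4 = 0, so 7+1+0 = 8.
Sunday + 8 ≡ Monday — that's 2185's doomsday.
In September the doomsday date is Sep 5.
Sep 25 is 20 days after Sep 5; 20 mod 7 = 6, so Monday + 6 = Sunday.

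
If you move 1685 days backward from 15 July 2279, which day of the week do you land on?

First find the weekday of Jul 15, 2279. Doomsday rule: the anchor day for the 2200s is Friday. For year 79: 79÷12 = 6 r 7, and 7÷4 = 1, so 6+7+1 = 14.
Friday + 14 ≡ Friday — that's 2279's doomsday.
In July the doomsday date is Jul 11.
Jul 15 is 4 days after Jul 11; 4 mod 7 = 4, so Friday + 4 = Tuesday.
1685 mod 7 = 5, so 1685 days before a Tuesday is Tuesday − 5 = Thursday.

Thursday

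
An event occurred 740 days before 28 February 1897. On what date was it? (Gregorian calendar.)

February 19, 1895

−366 (one year; includes Feb 29, 1896) → Feb 28, 1896 (374 left).
−28 → Jan 31, 1896 (end of Jan, 31 days; 346 left).
−31 → Dec 31, 1895 (end of Dec, 31 days; 315 left).
−31 → Nov 30, 1895 (end of Nov, 30 days; 284 left).
−30 → Oct 31, 1895 (end of Oct, 31 days; 254 left).
−31 → Sep 30, 1895 (end of Sep, 30 days; 223 left).
−30 → Aug 31, 1895 (end of Aug, 31 days; 193 left).
−31 → Jul 31, 1895 (end of Jul, 31 days; 162 left).
−31 → Jun 30, 1895 (end of Jun, 30 days; 131 left).
−30 → May 31, 1895 (end of May, 31 days; 101 left).
−31 → Apr 30, 1895 (end of Apr, 30 days; 70 left).
−30 → Mar 31, 1895 (end of Mar, 31 days; 40 left).
−31 → Feb 28, 1895 (end of Feb, 28 days; 9 left).
−9 → Feb 19, 1895.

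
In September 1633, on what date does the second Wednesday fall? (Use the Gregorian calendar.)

September 1, 1633 is a Thursday.
The first Wednesday is therefore September 7 (6 days later).
The second Wednesday is 7 + 1×7 = September 14.

September 14, 1633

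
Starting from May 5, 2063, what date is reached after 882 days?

October 3, 2065

+366 (one year; includes Feb 29, 2064) → May 5, 2064 (516 left).
+365 (one year) → May 5, 2065 (151 left).
May has 31 days: +27 → Jun 1, 2065 (124 left).
Jun has 30 days: +30 → Jul 1, 2065 (94 left).
Jul has 31 days: +31 → Aug 1, 2065 (63 left).
Aug has 31 days: +31 → Sep 1, 2065 (32 left).
Sep has 30 days: +30 → Oct 1, 2065 (2 left).
+2 → Oct 3, 2065.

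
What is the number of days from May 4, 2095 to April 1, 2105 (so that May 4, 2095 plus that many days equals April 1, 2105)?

3619

May 4, 2095 → May 4, 2096: 366 days (Feb 29, 2096 is in that span).
May 4, 2096 → May 4, 2097: 365 days.
May 4, 2097 → May 4, 2098: 365 days.
May 4, 2098 → May 4, 2099: 365 days.
May 4, 2099 → May 4, 2100: 365 days.
May 4, 2100 → May 4, 2101: 365 days.
May 4, 2101 → May 4, 2102: 365 days.
May 4, 2102 → May 4, 2103: 365 days.
May 4, 2103 → May 4, 2104: 366 days (Feb 29, 2104 is in that span).
May 4, 2104 → Jun 4, 2104: 31 days (May has 31).
Jun 4, 2104 → Jul 4, 2104: 30 days (June has 30).
Jul 4, 2104 → Aug 4, 2104: 31 days (July has 31).
Aug 4, 2104 → Sep 4, 2104: 31 days (August has 31).
Sep 4, 2104 → Oct 4, 2104: 30 days (September has 30).
Oct 4, 2104 → Nov 4, 2104: 31 days (October has 31).
Nov 4, 2104 → Dec 4, 2104: 30 days (November has 30).
Dec 4, 2104 → Jan 4, 2105: 31 days (December has 31).
Jan 4, 2105 → Feb 4, 2105: 31 days (January has 31).
Feb 4, 2105 → Mar 4, 2105: 28 days (February has 28).
Mar 4, 2105 → Apr 1, 2105: 28 days.
Total: 3619 days.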